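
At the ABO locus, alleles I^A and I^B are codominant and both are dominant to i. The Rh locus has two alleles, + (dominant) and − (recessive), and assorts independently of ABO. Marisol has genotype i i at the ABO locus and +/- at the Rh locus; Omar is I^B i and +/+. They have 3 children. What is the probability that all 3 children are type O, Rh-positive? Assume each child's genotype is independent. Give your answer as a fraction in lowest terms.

ABO cross i i × I^B i → 1/2 O, 1/2 B.
Rh cross +/- × +/+ → 1 Rh+; so P(type O, Rh-positive) = 1/2 × 1 = 1/2 per child.
All 3 independent: (1/2)^3 = 1/8.

1/8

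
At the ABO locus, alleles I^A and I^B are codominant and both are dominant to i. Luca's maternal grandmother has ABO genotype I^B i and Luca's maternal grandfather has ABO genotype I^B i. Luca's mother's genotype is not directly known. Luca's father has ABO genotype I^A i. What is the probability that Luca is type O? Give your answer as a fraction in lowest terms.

Luca's mother's ABO genotype from I^B i × I^B i: 1/4 I^B I^B, 1/2 I^B i, 1/4 i i.
Crossing each possibility with the father I^A i and summing P(type O): 1/4·0 + 1/2·1/4 + 1/4·1/2 = 1/4.

1/4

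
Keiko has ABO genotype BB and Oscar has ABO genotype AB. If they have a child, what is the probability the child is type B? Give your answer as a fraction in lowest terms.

ABO cross BB × AB → offspring phenotypes: 1/2 B, 1/2 AB.
So P(type B) = 1/2.

1/2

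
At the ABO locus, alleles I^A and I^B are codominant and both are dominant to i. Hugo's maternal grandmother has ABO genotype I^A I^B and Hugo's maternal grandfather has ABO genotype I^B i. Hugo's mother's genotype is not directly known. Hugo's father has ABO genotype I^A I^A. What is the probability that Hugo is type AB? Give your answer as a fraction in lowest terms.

Hugo's mother's ABO genotype from I^A I^B × I^B i: 1/4 I^A I^B, 1/4 I^A i, 1/4 I^B I^B, 1/4 I^B i.
Crossing each possibility with the father I^A I^A and summing P(type AB): 1/4·1/2 + 1/4·0 + 1/4·1 + 1/4·1/2 = 1/2.

1/2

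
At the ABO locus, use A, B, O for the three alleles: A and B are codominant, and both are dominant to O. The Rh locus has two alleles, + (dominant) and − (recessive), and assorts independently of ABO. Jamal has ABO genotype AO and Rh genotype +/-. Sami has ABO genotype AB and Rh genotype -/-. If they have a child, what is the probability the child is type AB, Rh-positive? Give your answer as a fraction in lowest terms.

1/8

ABO cross AO × AB → offspring phenotypes: 1/2 A, 1/4 B, 1/4 AB.
Rh cross +/- × -/- → 1/2 Rh+, 1/2 Rh-.
Independent loci: P(type AB, Rh-positive) = 1/4 × 1/2 = 1/8.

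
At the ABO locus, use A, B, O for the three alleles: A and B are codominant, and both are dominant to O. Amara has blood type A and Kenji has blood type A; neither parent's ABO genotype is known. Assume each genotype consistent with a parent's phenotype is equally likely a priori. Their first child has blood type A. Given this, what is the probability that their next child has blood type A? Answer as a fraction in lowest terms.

Possible genotypes: Amara ∈ {AA, AO}; Kenji ∈ {AA, AO}.
Weight each parental genotype pair by prior × P(type-A child):
  AA × AA: posterior weight 4/15; P(next child type A) = 1.
  AA × AO: posterior weight 4/15; P(next child type A) = 1.
  AO × AA: posterior weight 4/15; P(next child type A) = 1.
  AO × AO: posterior weight 1/5; P(next child type A) = 3/4.
Weighted sum = 19/20.

19/20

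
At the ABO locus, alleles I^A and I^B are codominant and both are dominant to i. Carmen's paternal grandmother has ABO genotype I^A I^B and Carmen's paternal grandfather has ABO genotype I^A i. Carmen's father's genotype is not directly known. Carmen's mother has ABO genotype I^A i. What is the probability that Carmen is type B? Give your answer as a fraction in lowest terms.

Carmen's father's ABO genotype from I^A I^B × I^A i: 1/4 I^A I^A, 1/4 I^A I^B, 1/4 I^A i, 1/4 I^B i.
Crossing each possibility with the mother I^A i and summing P(type B): 1/4·0 + 1/4·1/4 + 1/4·0 + 1/4·1/4 = 1/8.

1/8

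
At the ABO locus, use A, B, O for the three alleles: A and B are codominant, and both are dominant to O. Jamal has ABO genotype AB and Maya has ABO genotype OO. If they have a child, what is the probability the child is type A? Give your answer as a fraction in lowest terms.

1/2

ABO cross AB × OO → offspring phenotypes: 1/2 A, 1/2 B.
So P(type A) = 1/2.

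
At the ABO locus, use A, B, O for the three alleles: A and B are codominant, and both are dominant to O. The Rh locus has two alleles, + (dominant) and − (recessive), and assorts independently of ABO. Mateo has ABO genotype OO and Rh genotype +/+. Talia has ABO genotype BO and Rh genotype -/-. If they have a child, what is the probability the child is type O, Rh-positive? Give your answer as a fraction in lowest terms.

ABO cross OO × BO → offspring phenotypes: 1/2 O, 1/2 B.
Rh cross +/+ × -/- → 1 Rh+.
Independent loci: P(type O, Rh-positive) = 1/2 × 1 = 1/2.

1/2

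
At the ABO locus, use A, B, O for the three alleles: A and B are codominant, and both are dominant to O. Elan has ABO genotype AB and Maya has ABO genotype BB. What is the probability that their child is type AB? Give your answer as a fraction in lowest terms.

ABO cross AB × BB → offspring phenotypes: 1/2 B, 1/2 AB.
So P(type AB) = 1/2.

1/2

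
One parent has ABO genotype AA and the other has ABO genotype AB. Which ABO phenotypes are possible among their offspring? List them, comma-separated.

Gametes from AA × AB give offspring ABO genotypes AA, AB, i.e. phenotypes A, AB.

A, AB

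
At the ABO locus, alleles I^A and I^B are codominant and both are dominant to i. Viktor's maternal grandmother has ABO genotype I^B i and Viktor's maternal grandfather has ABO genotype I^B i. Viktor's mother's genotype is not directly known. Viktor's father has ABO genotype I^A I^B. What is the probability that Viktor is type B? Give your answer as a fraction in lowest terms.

1/2

Viktor's mother's ABO genotype from I^B i × I^B i: 1/4 I^B I^B, 1/2 I^B i, 1/4 i i.
Crossing each possibility with the father I^A I^B and summing P(type B): 1/4·1/2 + 1/2·1/2 + 1/4·1/2 = 1/2.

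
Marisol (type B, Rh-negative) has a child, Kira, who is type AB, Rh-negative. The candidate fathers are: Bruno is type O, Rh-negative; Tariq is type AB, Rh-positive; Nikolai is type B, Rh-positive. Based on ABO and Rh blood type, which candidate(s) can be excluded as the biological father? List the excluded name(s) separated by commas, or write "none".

Bruno, Nikolai

A candidate is excluded only if no genotype consistent with his phenotype could produce a type AB, Rh-negative child with a type B, Rh-negative mother.
Bruno (type O, Rh-): no genotype consistent with that phenotype can produce a type-AB Rh- child with a type-B mother.
Nikolai (type B, Rh+): no genotype consistent with that phenotype can produce a type-AB Rh- child with a type-B mother.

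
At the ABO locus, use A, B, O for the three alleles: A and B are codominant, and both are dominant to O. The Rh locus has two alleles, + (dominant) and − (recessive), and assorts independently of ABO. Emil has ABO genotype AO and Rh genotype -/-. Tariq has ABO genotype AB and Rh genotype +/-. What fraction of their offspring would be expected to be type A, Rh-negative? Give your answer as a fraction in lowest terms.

1/4

ABO cross AO × AB → offspring phenotypes: 1/2 A, 1/4 B, 1/4 AB.
Rh cross -/- × +/- → 1/2 Rh+, 1/2 Rh-.
Independent loci: P(type A, Rh-negative) = 1/2 × 1/2 = 1/4.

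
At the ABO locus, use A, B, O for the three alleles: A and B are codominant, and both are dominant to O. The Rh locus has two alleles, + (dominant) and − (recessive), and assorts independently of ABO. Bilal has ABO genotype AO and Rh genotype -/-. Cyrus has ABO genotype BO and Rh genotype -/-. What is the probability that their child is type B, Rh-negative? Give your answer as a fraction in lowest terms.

1/4

ABO cross AO × BO → offspring phenotypes: 1/4 O, 1/4 A, 1/4 B, 1/4 AB.
Rh cross -/- × -/- → 1 Rh-.
Independent loci: P(type B, Rh-negative) = 1/4 × 1 = 1/4.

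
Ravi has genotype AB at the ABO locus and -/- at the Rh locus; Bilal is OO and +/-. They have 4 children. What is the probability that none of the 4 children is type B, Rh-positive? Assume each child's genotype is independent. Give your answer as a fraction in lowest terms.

ABO cross AB × OO → 1/2 A, 1/2 B.
Rh cross -/- × +/- → 1/2 Rh+, 1/2 Rh-; so P(type B, Rh-positive) = 1/2 × 1/2 = 1/4 per child.
P(not type B, Rh-positive) = 3/4 for one child; (3/4)^4 = 81/256.

81/256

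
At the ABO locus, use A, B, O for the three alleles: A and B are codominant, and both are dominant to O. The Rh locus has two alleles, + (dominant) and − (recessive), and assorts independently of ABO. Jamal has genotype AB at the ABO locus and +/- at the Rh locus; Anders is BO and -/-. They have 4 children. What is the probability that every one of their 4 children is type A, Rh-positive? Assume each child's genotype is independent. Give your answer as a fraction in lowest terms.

ABO cross AB × BO → 1/4 A, 1/2 B, 1/4 AB.
Rh cross +/- × -/- → 1/2 Rh+, 1/2 Rh-; so P(type A, Rh-positive) = 1/4 × 1/2 = 1/8 per child.
All 4 independent: (1/8)^4 = 1/4096.

1/4096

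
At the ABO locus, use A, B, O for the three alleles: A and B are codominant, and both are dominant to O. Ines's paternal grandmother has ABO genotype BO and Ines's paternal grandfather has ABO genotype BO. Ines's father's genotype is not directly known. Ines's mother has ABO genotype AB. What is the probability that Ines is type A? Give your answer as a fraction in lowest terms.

1/4

Ines's father's ABO genotype from BO × BO: 1/4 BB, 1/2 BO, 1/4 OO.
Crossing each possibility with the mother AB and summing P(type A): 1/4·0 + 1/2·1/4 + 1/4·1/2 = 1/4.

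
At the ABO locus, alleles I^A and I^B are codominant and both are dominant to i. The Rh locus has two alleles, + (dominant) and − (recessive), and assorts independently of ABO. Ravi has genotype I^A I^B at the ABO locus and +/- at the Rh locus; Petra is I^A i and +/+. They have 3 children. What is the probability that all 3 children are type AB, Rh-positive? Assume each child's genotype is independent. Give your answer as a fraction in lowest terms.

1/64

ABO cross I^A I^B × I^A i → 1/2 A, 1/4 B, 1/4 AB.
Rh cross +/- × +/+ → 1 Rh+; so P(type AB, Rh-positive) = 1/4 × 1 = 1/4 per child.
All 3 independent: (1/4)^3 = 1/64.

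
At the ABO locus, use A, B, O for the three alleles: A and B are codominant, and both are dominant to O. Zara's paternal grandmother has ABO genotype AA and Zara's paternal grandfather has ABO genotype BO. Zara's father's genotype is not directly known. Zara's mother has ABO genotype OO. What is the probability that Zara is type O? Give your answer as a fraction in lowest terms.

Zara's father's ABO genotype from AA × BO: 1/2 AB, 1/2 AO.
Crossing each possibility with the mother OO and summing P(type O): 1/2·0 + 1/2·1/2 = 1/4.

1/4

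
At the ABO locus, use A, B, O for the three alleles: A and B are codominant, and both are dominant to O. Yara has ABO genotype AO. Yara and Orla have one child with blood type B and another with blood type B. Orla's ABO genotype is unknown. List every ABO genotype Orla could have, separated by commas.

For each candidate genotype of Orla, check whether crossing it with AO can produce every observed child phenotype.
  AA → possible child types {A} ✗
  AB → possible child types {A, B, AB} ✓
  AO → possible child types {O, A} ✗
  BB → possible child types {B, AB} ✓
  BO → possible child types {O, A, B, AB} ✓
  OO → possible child types {O, A} ✗

AB, BB, BO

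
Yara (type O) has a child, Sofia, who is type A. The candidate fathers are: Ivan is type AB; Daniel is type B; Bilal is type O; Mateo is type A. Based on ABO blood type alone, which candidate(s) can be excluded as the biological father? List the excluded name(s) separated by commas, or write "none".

A candidate is excluded only if no genotype consistent with his phenotype could produce a type A child with a type O mother.
Daniel (type B): no genotype consistent with that phenotype can produce a type-A child with a type-O mother.
Bilal (type O): no genotype consistent with that phenotype can produce a type-A child with a type-O mother.

Daniel, Bilal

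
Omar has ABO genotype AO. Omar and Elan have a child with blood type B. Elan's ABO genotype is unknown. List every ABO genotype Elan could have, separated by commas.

For each candidate genotype of Elan, check whether crossing it with AO can produce every observed child phenotype.
  AA → possible child types {A} ✗
  AB → possible child types {A, B, AB} ✓
  AO → possible child types {O, A} ✗
  BB → possible child types {B, AB} ✓
  BO → possible child types {O, A, B, AB} ✓
  OO → possible child types {O, A} ✗

AB, BB, BO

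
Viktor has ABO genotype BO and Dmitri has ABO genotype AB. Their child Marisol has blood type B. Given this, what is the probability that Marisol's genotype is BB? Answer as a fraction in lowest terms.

Cross BO × AB → 1/4 AB, 1/4 AO, 1/4 BB, 1/4 BO.
Type-B genotypes among offspring: BB (1/4), BO (1/4); total 1/2.
P(BB | type B) = (1/4) / (1/2) = 1/2.

1/2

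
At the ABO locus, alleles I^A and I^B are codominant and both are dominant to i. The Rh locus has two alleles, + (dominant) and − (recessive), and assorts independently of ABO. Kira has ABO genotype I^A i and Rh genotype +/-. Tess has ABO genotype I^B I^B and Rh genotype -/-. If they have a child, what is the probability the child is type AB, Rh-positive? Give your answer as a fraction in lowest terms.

1/4

ABO cross I^A i × I^B I^B → offspring phenotypes: 1/2 B, 1/2 AB.
Rh cross +/- × -/- → 1/2 Rh+, 1/2 Rh-.
Independent loci: P(type AB, Rh-positive) = 1/2 × 1/2 = 1/4.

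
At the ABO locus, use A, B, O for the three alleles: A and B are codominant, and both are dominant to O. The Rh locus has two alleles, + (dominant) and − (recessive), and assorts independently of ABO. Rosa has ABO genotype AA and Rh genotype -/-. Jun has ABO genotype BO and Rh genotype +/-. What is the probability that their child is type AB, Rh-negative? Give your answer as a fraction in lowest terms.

1/4

ABO cross AA × BO → offspring phenotypes: 1/2 A, 1/2 AB.
Rh cross -/- × +/- → 1/2 Rh+, 1/2 Rh-.
Independent loci: P(type AB, Rh-negative) = 1/2 × 1/2 = 1/4.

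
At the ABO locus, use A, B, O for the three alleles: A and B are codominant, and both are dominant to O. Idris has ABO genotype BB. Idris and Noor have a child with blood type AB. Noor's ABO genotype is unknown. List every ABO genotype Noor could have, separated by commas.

For each candidate genotype of Noor, check whether crossing it with BB can produce every observed child phenotype.
  AA → possible child types {AB} ✓
  AB → possible child types {B, AB} ✓
  AO → possible child types {B, AB} ✓
  BB → possible child types {B} ✗
  BO → possible child types {B} ✗
  OO → possible child types {B} ✗

AA, AB, AO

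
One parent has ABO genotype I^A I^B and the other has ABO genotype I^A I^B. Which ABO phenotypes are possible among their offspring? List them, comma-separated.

Gametes from I^A I^B × I^A I^B give offspring ABO genotypes I^A I^A, I^A I^B, I^B I^B, i.e. phenotypes A, B, AB.

A, B, AB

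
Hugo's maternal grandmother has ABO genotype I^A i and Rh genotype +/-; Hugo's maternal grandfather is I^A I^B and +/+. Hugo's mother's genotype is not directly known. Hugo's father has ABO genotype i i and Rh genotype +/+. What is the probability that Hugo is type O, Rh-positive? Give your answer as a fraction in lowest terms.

1/4

Hugo's mother's ABO genotype from I^A i × I^A I^B: 1/4 I^A I^A, 1/4 I^A I^B, 1/4 I^A i, 1/4 I^B i.
Crossing each possibility with the father i i and summing P(type O): 1/4·0 + 1/4·0 + 1/4·1/2 + 1/4·1/2 = 1/4.
Similarly for Rh via the mother's Rh distribution: P(Rh+) = 1.
Independent loci: 1/4 × 1 = 1/4.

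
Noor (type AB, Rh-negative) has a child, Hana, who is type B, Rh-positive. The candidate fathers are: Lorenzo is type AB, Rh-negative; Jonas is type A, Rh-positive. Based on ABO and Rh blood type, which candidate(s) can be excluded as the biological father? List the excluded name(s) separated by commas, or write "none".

Lorenzo

A candidate is excluded only if no genotype consistent with his phenotype could produce a type B, Rh-positive child with a type AB, Rh-negative mother.
Lorenzo (type AB, Rh-): no genotype consistent with that phenotype can produce a type-B Rh+ child with a type-AB mother.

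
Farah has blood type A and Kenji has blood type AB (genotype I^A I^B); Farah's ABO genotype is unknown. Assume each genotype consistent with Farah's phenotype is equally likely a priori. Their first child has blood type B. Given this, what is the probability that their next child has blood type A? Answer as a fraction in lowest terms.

1/2

Possible genotypes: Farah ∈ {I^A I^A, I^A i}; Kenji ∈ {I^A I^B}.
Weight each parental genotype pair by prior × P(type-B child):
  I^A i × I^A I^B: posterior weight 1; P(next child type A) = 1/2.
Weighted sum = 1/2.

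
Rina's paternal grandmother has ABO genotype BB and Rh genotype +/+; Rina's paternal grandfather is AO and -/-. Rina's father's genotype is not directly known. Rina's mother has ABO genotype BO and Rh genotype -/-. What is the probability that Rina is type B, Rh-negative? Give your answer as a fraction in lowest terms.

5/16

Rina's father's ABO genotype from BB × AO: 1/2 AB, 1/2 BO.
Crossing each possibility with the mother BO and summing P(type B): 1/2·1/2 + 1/2·3/4 = 5/8.
Similarly for Rh via the father's Rh distribution: P(Rh-) = 1/2.
Independent loci: 5/8 × 1/2 = 5/16.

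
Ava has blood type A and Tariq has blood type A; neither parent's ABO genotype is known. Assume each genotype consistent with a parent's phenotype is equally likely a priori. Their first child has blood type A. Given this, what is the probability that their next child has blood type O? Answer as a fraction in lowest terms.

Possible genotypes: Ava ∈ {I^A I^A, I^A i}; Tariq ∈ {I^A I^A, I^A i}.
Weight each parental genotype pair by prior × P(type-A child):
  I^A I^A × I^A I^A: posterior weight 4/15; P(next child type O) = 0.
  I^A I^A × I^A i: posterior weight 4/15; P(next child type O) = 0.
  I^A i × I^A I^A: posterior weight 4/15; P(next child type O) = 0.
  I^A i × I^A i: posterior weight 1/5; P(next child type O) = 1/4.
Weighted sum = 1/20.

1/20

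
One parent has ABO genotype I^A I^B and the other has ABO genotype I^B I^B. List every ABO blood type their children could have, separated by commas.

Gametes from I^A I^B × I^B I^B give offspring ABO genotypes I^A I^B, I^B I^B, i.e. phenotypes B, AB.

B, AB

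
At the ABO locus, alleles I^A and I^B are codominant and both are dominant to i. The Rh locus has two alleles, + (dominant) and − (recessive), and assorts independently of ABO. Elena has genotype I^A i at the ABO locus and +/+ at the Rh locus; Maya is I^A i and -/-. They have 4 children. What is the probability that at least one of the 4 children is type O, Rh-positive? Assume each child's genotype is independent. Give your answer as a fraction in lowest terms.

ABO cross I^A i × I^A i → 1/4 O, 3/4 A.
Rh cross +/+ × -/- → 1 Rh+; so P(type O, Rh-positive) = 1/4 × 1 = 1/4 per child.
P(none) = (3/4)^4 = 81/256; P(at least one) = 1 − 81/256 = 175/256.

175/256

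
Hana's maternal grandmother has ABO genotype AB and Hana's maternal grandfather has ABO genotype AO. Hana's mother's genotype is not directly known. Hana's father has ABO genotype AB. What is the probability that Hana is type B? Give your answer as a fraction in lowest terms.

1/4

Hana's mother's ABO genotype from AB × AO: 1/4 AA, 1/4 AB, 1/4 AO, 1/4 BO.
Crossing each possibility with the father AB and summing P(type B): 1/4·0 + 1/4·1/4 + 1/4·1/4 + 1/4·1/2 = 1/4.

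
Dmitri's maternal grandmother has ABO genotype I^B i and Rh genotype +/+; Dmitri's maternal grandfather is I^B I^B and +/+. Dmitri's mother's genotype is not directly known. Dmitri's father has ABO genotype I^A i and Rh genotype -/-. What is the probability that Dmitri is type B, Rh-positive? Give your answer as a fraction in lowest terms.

3/8

Dmitri's mother's ABO genotype from I^B i × I^B I^B: 1/2 I^B I^B, 1/2 I^B i.
Crossing each possibility with the father I^A i and summing P(type B): 1/2·1/2 + 1/2·1/4 = 3/8.
Similarly for Rh via the mother's Rh distribution: P(Rh+) = 1.
Independent loci: 3/8 × 1 = 3/8.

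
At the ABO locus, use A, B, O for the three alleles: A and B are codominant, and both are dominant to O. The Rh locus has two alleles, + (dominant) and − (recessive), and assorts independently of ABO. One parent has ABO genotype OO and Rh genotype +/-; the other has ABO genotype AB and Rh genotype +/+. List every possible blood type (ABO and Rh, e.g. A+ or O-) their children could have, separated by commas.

A+, B+

Gametes from OO × AB give offspring ABO genotypes AO, BO, i.e. phenotypes A, B.
Rh cross +/- × +/+ → phenotypes Rh+.
Combining independently: A+, B+.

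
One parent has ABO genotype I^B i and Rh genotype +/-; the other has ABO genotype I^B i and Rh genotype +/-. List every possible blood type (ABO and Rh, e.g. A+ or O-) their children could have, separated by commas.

O+, O-, B+, B-

Gametes from I^B i × I^B i give offspring ABO genotypes I^B I^B, I^B i, i i, i.e. phenotypes O, B.
Rh cross +/- × +/- → phenotypes Rh+, Rh-.
Combining independently: O+, O-, B+, B-.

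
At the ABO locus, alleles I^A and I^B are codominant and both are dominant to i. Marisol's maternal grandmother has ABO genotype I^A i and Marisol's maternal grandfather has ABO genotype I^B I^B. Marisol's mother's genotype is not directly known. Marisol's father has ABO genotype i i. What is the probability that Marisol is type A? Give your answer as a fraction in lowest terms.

Marisol's mother's ABO genotype from I^A i × I^B I^B: 1/2 I^A I^B, 1/2 I^B i.
Crossing each possibility with the father i i and summing P(type A): 1/2·1/2 + 1/2·0 = 1/4.

1/4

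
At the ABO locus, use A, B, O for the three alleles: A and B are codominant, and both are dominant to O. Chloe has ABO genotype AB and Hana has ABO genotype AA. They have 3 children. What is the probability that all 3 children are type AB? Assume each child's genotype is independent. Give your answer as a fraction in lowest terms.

1/8

ABO cross AB × AA → 1/2 A, 1/2 AB.
So P(type AB) = 1/2 per child.
All 3 independent: (1/2)^3 = 1/8.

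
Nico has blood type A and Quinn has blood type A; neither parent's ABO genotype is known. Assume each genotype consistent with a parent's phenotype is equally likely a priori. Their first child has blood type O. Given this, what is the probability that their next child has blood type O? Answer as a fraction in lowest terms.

Possible genotypes: Nico ∈ {I^A I^A, I^A i}; Quinn ∈ {I^A I^A, I^A i}.
Weight each parental genotype pair by prior × P(type-O child):
  I^A i × I^A i: posterior weight 1; P(next child type O) = 1/4.
Weighted sum = 1/4.

1/4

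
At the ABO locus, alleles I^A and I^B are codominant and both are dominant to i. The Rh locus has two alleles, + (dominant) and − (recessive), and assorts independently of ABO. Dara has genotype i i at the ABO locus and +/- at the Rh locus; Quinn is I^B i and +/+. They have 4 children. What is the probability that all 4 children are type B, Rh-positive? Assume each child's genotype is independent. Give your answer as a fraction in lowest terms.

1/16

ABO cross i i × I^B i → 1/2 O, 1/2 B.
Rh cross +/- × +/+ → 1 Rh+; so P(type B, Rh-positive) = 1/2 × 1 = 1/2 per child.
All 4 independent: (1/2)^4 = 1/16.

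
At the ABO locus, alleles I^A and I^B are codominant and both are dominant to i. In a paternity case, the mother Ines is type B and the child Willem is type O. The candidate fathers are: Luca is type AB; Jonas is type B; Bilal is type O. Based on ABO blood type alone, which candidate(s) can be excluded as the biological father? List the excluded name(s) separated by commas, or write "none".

Luca

A candidate is excluded only if no genotype consistent with his phenotype could produce a type O child with a type B mother.
Luca (type AB): no genotype consistent with that phenotype can produce a type-O child with a type-B mother.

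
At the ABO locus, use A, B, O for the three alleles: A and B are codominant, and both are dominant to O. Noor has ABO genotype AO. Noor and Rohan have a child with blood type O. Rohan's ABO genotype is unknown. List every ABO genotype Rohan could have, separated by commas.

AO, BO, OO

For each candidate genotype of Rohan, check whether crossing it with AO can produce every observed child phenotype.
  AA → possible child types {A} ✗
  AB → possible child types {A, B, AB} ✗
  AO → possible child types {O, A} ✓
  BB → possible child types {B, AB} ✗
  BO → possible child types {O, A, B, AB} ✓
  OO → possible child types {O, A} ✓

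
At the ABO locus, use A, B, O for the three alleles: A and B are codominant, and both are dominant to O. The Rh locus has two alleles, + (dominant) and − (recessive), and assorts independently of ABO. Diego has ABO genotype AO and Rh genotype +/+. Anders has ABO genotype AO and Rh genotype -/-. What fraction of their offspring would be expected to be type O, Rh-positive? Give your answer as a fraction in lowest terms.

1/4

ABO cross AO × AO → offspring phenotypes: 1/4 O, 3/4 A.
Rh cross +/+ × -/- → 1 Rh+.
Independent loci: P(type O, Rh-positive) = 1/4 × 1 = 1/4.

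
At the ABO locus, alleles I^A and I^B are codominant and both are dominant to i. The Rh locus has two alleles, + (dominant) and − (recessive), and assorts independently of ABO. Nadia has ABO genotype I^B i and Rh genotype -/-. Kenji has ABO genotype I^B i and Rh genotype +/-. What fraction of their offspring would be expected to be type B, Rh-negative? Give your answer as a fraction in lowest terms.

ABO cross I^B i × I^B i → offspring phenotypes: 1/4 O, 3/4 B.
Rh cross -/- × +/- → 1/2 Rh+, 1/2 Rh-.
Independent loci: P(type B, Rh-negative) = 3/4 × 1/2 = 3/8.

3/8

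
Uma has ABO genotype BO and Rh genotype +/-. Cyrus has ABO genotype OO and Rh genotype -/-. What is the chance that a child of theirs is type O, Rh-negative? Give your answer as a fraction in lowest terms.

1/4

ABO cross BO × OO → offspring phenotypes: 1/2 O, 1/2 B.
Rh cross +/- × -/- → 1/2 Rh+, 1/2 Rh-.
Independent loci: P(type O, Rh-negative) = 1/2 × 1/2 = 1/4.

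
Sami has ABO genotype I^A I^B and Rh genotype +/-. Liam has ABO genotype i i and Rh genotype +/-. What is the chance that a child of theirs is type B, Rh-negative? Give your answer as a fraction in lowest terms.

ABO cross I^A I^B × i i → offspring phenotypes: 1/2 A, 1/2 B.
Rh cross +/- × +/- → 3/4 Rh+, 1/4 Rh-.
Independent loci: P(type B, Rh-negative) = 1/2 × 1/4 = 1/8.

1/8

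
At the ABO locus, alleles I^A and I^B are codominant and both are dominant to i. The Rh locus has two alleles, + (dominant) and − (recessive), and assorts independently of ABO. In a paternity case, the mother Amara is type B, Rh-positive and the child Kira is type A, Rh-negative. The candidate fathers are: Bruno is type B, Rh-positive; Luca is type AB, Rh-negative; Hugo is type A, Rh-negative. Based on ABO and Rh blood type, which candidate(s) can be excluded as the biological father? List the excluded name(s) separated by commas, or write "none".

Bruno

A candidate is excluded only if no genotype consistent with his phenotype could produce a type A, Rh-negative child with a type B, Rh-positive mother.
Bruno (type B, Rh+): no genotype consistent with that phenotype can produce a type-A Rh- child with a type-B mother.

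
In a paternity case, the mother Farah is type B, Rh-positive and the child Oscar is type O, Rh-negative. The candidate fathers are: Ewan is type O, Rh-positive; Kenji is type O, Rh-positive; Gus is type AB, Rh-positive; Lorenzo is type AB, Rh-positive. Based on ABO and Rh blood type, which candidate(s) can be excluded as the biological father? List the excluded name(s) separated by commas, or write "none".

A candidate is excluded only if no genotype consistent with his phenotype could produce a type O, Rh-negative child with a type B, Rh-positive mother.
Gus (type AB, Rh+): no genotype consistent with that phenotype can produce a type-O Rh- child with a type-B mother.
Lorenzo (type AB, Rh+): no genotype consistent with that phenotype can produce a type-O Rh- child with a type-B mother.

Gus, Lorenzo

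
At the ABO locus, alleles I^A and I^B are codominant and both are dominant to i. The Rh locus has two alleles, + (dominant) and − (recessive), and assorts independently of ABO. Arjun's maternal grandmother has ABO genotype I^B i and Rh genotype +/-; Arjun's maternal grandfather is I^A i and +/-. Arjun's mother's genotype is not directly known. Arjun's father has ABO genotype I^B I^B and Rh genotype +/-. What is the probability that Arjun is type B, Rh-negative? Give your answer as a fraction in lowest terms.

3/16

Arjun's mother's ABO genotype from I^B i × I^A i: 1/4 I^A I^B, 1/4 I^A i, 1/4 I^B i, 1/4 i i.
Crossing each possibility with the father I^B I^B and summing P(type B): 1/4·1/2 + 1/4·1/2 + 1/4·1 + 1/4·1 = 3/4.
Similarly for Rh via the mother's Rh distribution: P(Rh-) = 1/4.
Independent loci: 3/4 × 1/4 = 3/16.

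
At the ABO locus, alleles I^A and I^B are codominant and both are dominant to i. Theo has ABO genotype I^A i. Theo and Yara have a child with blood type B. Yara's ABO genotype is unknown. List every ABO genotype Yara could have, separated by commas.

I^A I^B, I^B I^B, I^B i

For each candidate genotype of Yara, check whether crossing it with I^A i can produce every observed child phenotype.
  I^A I^A → possible child types {A} ✗
  I^A I^B → possible child types {A, B, AB} ✓
  I^A i → possible child types {O, A} ✗
  I^B I^B → possible child types {B, AB} ✓
  I^B i → possible child types {O, A, B, AB} ✓
  i i → possible child types {O, A} ✗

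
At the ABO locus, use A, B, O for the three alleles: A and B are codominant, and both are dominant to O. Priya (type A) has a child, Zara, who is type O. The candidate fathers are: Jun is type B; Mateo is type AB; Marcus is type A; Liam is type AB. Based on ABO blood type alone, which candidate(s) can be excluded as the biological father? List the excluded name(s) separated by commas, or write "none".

Mateo, Liam

A candidate is excluded only if no genotype consistent with his phenotype could produce a type O child with a type A mother.
Mateo (type AB): no genotype consistent with that phenotype can produce a type-O child with a type-A mother.
Liam (type AB): no genotype consistent with that phenotype can produce a type-O child with a type-A mother.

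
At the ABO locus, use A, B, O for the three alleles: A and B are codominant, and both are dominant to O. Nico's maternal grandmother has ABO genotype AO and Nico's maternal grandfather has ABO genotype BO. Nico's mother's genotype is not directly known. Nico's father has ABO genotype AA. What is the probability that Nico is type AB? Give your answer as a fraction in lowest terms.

1/4

Nico's mother's ABO genotype from AO × BO: 1/4 AB, 1/4 AO, 1/4 BO, 1/4 OO.
Crossing each possibility with the father AA and summing P(type AB): 1/4·1/2 + 1/4·0 + 1/4·1/2 + 1/4·0 = 1/4.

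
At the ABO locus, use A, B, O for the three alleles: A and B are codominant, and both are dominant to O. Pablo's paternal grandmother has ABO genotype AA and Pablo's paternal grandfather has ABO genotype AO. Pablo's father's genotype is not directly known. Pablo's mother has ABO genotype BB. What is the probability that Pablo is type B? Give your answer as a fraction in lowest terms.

Pablo's father's ABO genotype from AA × AO: 1/2 AA, 1/2 AO.
Crossing each possibility with the mother BB and summing P(type B): 1/2·0 + 1/2·1/2 = 1/4.

1/4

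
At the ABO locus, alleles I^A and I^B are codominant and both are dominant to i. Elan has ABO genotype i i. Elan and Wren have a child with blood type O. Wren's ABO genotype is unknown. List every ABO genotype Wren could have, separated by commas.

I^A i, I^B i, i i

For each candidate genotype of Wren, check whether crossing it with i i can produce every observed child phenotype.
  I^A I^A → possible child types {A} ✗
  I^A I^B → possible child types {A, B} ✗
  I^A i → possible child types {O, A} ✓
  I^B I^B → possible child types {B} ✗
  I^B i → possible child types {O, B} ✓
  i i → possible child types {O} ✓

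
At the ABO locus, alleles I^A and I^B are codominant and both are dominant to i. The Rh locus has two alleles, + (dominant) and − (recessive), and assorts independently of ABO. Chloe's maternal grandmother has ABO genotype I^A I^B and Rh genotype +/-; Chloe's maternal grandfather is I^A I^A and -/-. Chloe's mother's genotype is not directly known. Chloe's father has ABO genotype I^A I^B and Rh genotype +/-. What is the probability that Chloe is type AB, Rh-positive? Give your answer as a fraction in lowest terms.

5/16

Chloe's mother's ABO genotype from I^A I^B × I^A I^A: 1/2 I^A I^A, 1/2 I^A I^B.
Crossing each possibility with the father I^A I^B and summing P(type AB): 1/2·1/2 + 1/2·1/2 = 1/2.
Similarly for Rh via the mother's Rh distribution: P(Rh+) = 5/8.
Independent loci: 1/2 × 5/8 = 5/16.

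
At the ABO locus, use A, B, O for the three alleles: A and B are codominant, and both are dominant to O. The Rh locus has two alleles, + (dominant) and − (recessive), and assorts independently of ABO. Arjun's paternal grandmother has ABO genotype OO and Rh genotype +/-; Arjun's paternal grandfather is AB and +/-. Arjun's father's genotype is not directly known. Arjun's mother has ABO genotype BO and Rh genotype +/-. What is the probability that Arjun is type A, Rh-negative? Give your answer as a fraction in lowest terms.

1/32

Arjun's father's ABO genotype from OO × AB: 1/2 AO, 1/2 BO.
Crossing each possibility with the mother BO and summing P(type A): 1/2·1/4 + 1/2·0 = 1/8.
Similarly for Rh via the father's Rh distribution: P(Rh-) = 1/4.
Independent loci: 1/8 × 1/4 = 1/32.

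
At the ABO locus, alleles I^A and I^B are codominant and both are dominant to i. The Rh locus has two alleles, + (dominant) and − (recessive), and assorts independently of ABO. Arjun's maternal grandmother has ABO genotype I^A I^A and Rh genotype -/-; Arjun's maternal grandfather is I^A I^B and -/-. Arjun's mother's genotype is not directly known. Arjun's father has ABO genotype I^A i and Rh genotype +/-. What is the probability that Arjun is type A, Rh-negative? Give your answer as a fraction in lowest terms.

3/8

Arjun's mother's ABO genotype from I^A I^A × I^A I^B: 1/2 I^A I^A, 1/2 I^A I^B.
Crossing each possibility with the father I^A i and summing P(type A): 1/2·1 + 1/2·1/2 = 3/4.
Similarly for Rh via the mother's Rh distribution: P(Rh-) = 1/2.
Independent loci: 3/4 × 1/2 = 3/8.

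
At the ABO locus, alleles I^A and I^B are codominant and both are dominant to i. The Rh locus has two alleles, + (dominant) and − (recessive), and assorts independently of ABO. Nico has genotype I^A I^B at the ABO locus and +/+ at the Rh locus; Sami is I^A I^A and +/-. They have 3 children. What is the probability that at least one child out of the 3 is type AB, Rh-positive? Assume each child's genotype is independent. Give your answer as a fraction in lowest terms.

ABO cross I^A I^B × I^A I^A → 1/2 A, 1/2 AB.
Rh cross +/+ × +/- → 1 Rh+; so P(type AB, Rh-positive) = 1/2 × 1 = 1/2 per child.
P(none) = (1/2)^3 = 1/8; P(at least one) = 1 − 1/8 = 7/8.

7/8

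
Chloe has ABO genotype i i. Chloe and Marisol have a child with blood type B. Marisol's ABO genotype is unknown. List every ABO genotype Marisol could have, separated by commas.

For each candidate genotype of Marisol, check whether crossing it with i i can produce every observed child phenotype.
  I^A I^A → possible child types {A} ✗
  I^A I^B → possible child types {A, B} ✓
  I^A i → possible child types {O, A} ✗
  I^B I^B → possible child types {B} ✓
  I^B i → possible child types {O, B} ✓
  i i → possible child types {O} ✗

I^A I^B, I^B I^B, I^B i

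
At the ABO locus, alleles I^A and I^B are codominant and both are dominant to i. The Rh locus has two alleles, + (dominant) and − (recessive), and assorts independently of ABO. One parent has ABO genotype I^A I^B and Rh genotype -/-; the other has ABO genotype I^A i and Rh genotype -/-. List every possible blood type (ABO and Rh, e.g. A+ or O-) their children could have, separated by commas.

A-, B-, AB-

Gametes from I^A I^B × I^A i give offspring ABO genotypes I^A I^A, I^A I^B, I^A i, I^B i, i.e. phenotypes A, B, AB.
Rh cross -/- × -/- → phenotypes Rh-.
Combining independently: A-, B-, AB-.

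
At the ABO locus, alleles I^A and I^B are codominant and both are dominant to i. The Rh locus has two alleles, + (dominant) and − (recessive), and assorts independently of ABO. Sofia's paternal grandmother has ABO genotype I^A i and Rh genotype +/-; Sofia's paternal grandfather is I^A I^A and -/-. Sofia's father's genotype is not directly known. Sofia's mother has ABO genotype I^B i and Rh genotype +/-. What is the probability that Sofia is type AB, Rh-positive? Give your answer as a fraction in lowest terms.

15/64

Sofia's father's ABO genotype from I^A i × I^A I^A: 1/2 I^A I^A, 1/2 I^A i.
Crossing each possibility with the mother I^B i and summing P(type AB): 1/2·1/2 + 1/2·1/4 = 3/8.
Similarly for Rh via the father's Rh distribution: P(Rh+) = 5/8.
Independent loci: 3/8 × 5/8 = 15/64.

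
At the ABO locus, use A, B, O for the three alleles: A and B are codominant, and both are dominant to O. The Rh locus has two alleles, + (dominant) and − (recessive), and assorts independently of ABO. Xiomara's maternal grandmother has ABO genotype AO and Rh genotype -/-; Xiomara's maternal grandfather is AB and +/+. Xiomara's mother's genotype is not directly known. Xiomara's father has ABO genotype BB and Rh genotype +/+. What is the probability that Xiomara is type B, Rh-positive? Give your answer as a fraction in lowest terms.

1/2

Xiomara's mother's ABO genotype from AO × AB: 1/4 AA, 1/4 AB, 1/4 AO, 1/4 BO.
Crossing each possibility with the father BB and summing P(type B): 1/4·0 + 1/4·1/2 + 1/4·1/2 + 1/4·1 = 1/2.
Similarly for Rh via the mother's Rh distribution: P(Rh+) = 1.
Independent loci: 1/2 × 1 = 1/2.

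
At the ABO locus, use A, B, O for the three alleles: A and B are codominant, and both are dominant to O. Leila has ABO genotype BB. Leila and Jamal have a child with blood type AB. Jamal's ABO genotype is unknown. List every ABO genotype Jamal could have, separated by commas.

For each candidate genotype of Jamal, check whether crossing it with BB can produce every observed child phenotype.
  AA → possible child types {AB} ✓
  AB → possible child types {B, AB} ✓
  AO → possible child types {B, AB} ✓
  BB → possible child types {B} ✗
  BO → possible child types {B} ✗
  OO → possible child types {B} ✗

AA, AB, AO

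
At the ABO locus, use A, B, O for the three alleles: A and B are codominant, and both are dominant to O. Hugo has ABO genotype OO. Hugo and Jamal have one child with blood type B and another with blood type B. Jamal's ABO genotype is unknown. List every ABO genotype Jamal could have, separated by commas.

For each candidate genotype of Jamal, check whether crossing it with OO can produce every observed child phenotype.
  AA → possible child types {A} ✗
  AB → possible child types {A, B} ✓
  AO → possible child types {O, A} ✗
  BB → possible child types {B} ✓
  BO → possible child types {O, B} ✓
  OO → possible child types {O} ✗

AB, BB, BO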